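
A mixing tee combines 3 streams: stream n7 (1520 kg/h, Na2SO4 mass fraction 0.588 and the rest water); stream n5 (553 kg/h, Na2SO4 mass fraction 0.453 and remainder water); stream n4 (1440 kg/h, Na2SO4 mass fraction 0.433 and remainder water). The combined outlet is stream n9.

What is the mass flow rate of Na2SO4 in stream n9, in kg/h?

Na2SO4 out = Na2SO4 in = 1520×0.588 + 553×0.453 + 1440×0.433 = 1767.8 kg/h.

1768 kg/h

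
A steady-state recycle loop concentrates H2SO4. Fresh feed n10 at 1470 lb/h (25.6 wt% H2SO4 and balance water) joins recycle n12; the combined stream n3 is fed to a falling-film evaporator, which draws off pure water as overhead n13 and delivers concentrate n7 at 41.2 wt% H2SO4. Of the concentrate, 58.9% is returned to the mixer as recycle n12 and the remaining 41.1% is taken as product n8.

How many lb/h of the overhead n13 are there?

556.6 lb/h

Overall H2SO4 balance (none leaves overhead): H2SO4 in fresh feed = H2SO4 in product, i.e. 1470×0.256 = (1−0.589)·n7·0.412.
n7 = 376.32/(0.412×0.411) = 2222.4 lb/h.
Recycle n12 = 0.589×2222.4 = 1309 lb/h.
Combined feed n3 = 1470 + 1309 = 2779 lb/h.
Overhead n13 = n3 − n7 = 2779 − 2222.4 = 556.6 lb/h.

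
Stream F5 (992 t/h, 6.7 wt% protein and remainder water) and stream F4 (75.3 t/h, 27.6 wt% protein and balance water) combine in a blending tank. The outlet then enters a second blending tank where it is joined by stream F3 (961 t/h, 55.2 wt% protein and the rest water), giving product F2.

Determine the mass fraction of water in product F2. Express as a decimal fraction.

Overall, product flow = 2028.3 t/h.
water in = 992×0.933 + 75.3×0.724 + 961×0.448 = 1410.6 t/h.
water fraction in F2 = 0.695.

0.695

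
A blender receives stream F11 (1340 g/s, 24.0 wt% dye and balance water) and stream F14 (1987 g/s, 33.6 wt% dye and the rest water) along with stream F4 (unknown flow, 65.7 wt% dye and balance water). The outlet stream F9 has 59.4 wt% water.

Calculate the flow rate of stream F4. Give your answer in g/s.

Let F4 be the unknown flow. Total out = 3327 + F4.
water balance: 2337.8 + 0.343·F4 = 0.594·(3327 + F4)
(0.343 − 0.594)·F4 = 0.594×3327 − 2337.8 = -361.53
F4 = -361.53 / -0.251 = 1440.4 g/s

1440 g/s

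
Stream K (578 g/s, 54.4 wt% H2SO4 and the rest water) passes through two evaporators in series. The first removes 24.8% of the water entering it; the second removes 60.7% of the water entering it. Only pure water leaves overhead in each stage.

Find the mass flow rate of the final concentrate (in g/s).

392.3 g/s

water in feed = 578×0.456 = 263.57 g/s.
After stage 1: water left = (1−0.248)×263.57 = 198.2; stream total = 512.64 g/s.
After stage 2: water left = (1−0.607)×198.2 = 77.894; final concentrate = 392.33 g/s.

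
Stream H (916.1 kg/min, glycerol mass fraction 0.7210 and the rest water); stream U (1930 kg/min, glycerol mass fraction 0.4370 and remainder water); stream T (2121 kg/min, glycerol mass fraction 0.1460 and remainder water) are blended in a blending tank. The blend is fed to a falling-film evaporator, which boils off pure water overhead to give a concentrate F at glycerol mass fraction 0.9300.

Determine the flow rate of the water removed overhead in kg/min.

3017 kg/min

glycerol entering = 916.1×0.721 + 1930×0.437 + 2121×0.146 = 1813.6 kg/min.
All glycerol reports to F, so F = 1813.6/0.930 = 1950.1 kg/min.
Total feed = 4967.1 kg/min; overhead = 4967.1 − 1950.1 = 3017 kg/min.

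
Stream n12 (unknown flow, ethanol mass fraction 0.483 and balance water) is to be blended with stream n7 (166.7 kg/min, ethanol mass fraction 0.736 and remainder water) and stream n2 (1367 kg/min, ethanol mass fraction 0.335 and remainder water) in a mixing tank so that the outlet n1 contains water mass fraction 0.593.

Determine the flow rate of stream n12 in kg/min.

Let n12 be the unknown flow. Total out = 1533.7 + n12.
water balance: 953.06 + 0.517·n12 = 0.593·(1533.7 + n12)
(0.517 − 0.593)·n12 = 0.593×1533.7 − 953.06 = -43.58
n12 = -43.58 / -0.076 = 573.42 kg/min

573.4 kg/min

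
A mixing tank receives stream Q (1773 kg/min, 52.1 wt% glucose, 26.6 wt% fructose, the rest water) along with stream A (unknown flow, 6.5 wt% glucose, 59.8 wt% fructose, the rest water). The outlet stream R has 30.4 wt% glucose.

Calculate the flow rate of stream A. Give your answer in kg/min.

1610 kg/min

Let A be the unknown flow. Total out = 1773 + A.
glucose balance: 923.73 + 0.065·A = 0.304·(1773 + A)
(0.065 − 0.304)·A = 0.304×1773 − 923.73 = -384.74
A = -384.74 / -0.239 = 1609.8 kg/min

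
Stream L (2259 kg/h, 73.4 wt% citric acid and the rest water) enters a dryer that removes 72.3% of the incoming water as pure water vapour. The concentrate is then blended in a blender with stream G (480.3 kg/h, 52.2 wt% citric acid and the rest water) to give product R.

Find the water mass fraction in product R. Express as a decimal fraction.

0.1718

Vapour removed = 0.723×0.266×2259 = 434.45 kg/h; concentrate = 1824.6 kg/h.
water reaching the mixer = 166.45 (from concentrate) + 480.3×0.478 = 396.03 kg/h.
Product flow = 1824.6 + 480.3 = 2304.9 kg/h; water fraction = 0.1718.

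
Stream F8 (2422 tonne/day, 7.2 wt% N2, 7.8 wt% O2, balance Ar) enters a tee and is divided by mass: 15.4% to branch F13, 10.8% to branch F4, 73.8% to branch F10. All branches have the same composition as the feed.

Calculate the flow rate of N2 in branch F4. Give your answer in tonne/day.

18.83 tonne/day

Branch F4 total = 0.108×2422 = 261.58 tonne/day.
N2 in F4 = 0.072×261.58 = 18.833 tonne/day.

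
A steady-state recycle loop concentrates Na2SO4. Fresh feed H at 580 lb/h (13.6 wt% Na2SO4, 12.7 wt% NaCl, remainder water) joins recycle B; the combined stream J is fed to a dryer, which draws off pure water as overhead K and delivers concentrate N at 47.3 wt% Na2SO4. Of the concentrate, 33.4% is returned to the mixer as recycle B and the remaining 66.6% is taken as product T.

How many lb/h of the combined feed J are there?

663.6 lb/h

Overall Na2SO4 balance (none leaves overhead): Na2SO4 in fresh feed = Na2SO4 in product, i.e. 580×0.136 = (1−0.334)·N·0.473.
N = 78.88/(0.473×0.666) = 250.4 lb/h.
Recycle B = 0.334×250.4 = 83.633 lb/h.
Combined feed J = 580 + 83.633 = 663.63 lb/h.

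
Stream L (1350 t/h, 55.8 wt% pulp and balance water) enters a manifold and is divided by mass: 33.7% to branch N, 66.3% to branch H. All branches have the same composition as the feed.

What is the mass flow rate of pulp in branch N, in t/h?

253.9 t/h

Branch N total = 0.337×1350 = 454.95 t/h.
pulp in N = 0.558×454.95 = 253.86 t/h.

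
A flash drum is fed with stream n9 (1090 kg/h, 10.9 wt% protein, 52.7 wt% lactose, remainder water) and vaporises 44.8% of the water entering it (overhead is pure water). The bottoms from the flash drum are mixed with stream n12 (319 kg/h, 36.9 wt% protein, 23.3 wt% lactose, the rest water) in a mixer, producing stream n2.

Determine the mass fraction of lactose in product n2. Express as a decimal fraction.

Vapour removed = 0.448×0.364×1090 = 177.75 kg/h; concentrate = 912.25 kg/h.
lactose reaching the mixer = 574.43 (from concentrate) + 319×0.233 = 648.76 kg/h.
Product flow = 912.25 + 319 = 1231.3 kg/h; lactose fraction = 0.5269.

0.5269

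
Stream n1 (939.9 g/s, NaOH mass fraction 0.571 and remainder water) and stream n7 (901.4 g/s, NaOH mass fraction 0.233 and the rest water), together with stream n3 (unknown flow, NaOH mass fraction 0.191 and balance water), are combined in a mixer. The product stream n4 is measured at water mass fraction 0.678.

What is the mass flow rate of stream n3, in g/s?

1174 g/s

Let n3 be the unknown flow. Total out = 1841.3 + n3.
water balance: 1094.6 + 0.809·n3 = 0.678·(1841.3 + n3)
(0.809 − 0.678)·n3 = 0.678×1841.3 − 1094.6 = 153.81
n3 = 153.81 / 0.131 = 1174.1 g/s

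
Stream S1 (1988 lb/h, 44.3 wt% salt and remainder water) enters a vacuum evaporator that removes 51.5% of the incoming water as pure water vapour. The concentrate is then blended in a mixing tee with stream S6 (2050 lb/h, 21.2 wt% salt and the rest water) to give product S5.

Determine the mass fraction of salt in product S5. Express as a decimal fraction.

0.3793

Vapour removed = 0.515×0.557×1988 = 570.27 lb/h; concentrate = 1417.7 lb/h.
salt reaching the mixer = 880.68 (from concentrate) + 2050×0.212 = 1315.3 lb/h.
Product flow = 1417.7 + 2050 = 3467.7 lb/h; salt fraction = 0.3793.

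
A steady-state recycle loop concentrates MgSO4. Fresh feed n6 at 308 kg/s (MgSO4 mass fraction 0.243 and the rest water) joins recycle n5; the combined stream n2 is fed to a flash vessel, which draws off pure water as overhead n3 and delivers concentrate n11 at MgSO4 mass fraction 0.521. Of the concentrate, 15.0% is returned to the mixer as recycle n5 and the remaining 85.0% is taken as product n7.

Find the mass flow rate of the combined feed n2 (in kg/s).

333.4 kg/s

Overall MgSO4 balance (none leaves overhead): MgSO4 in fresh feed = MgSO4 in product, i.e. 308×0.243 = (1−0.150)·n11·0.521.
n11 = 74.844/(0.521×0.850) = 169.01 kg/s.
Recycle n5 = 0.150×169.01 = 25.351 kg/s.
Combined feed n2 = 308 + 25.351 = 333.35 kg/s.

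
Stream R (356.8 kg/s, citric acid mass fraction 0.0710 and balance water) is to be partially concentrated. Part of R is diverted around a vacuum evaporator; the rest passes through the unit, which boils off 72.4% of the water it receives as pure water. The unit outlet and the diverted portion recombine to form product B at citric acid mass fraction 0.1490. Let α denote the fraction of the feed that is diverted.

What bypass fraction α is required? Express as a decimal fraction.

0.222

All 356.8×0.071 = 25.333 kg/s of citric acid reaches B, so B = 25.333/0.149 = 170.02 kg/s and vapour = 186.78 kg/s.
The evaporator receives (1−α)·356.8 of feed at 0.929 water and removes 0.724 of that water:
0.724×0.929×(1−α)×356.8 = 186.78
(1−α) = 186.78/239.98 = 0.7783;  α = 0.2217.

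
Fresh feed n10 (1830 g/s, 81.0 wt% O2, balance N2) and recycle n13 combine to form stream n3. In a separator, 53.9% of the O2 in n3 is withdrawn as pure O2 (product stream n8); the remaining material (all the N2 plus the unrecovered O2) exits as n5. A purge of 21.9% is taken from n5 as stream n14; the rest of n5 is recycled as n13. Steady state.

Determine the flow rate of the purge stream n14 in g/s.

N2 enters only via n10 and leaves only via the purge: 1830×0.190 = 0.219×(N2 in n5), and the separator passes all N2, so N2 in n3 = N2 in n5 = 1587.7 g/s.
O2 in n3: m_A = 1830×0.810 + (1−0.219)·(1−0.539)·m_A, so m_A = 1482.3/0.6400 = 2316.2 g/s.
n5 = (1−0.539)×2316.2 + 1587.7 = 2655.5 g/s.
Purge n14 = 0.219×2655.5 = 581.55 g/s.

581.5 g/s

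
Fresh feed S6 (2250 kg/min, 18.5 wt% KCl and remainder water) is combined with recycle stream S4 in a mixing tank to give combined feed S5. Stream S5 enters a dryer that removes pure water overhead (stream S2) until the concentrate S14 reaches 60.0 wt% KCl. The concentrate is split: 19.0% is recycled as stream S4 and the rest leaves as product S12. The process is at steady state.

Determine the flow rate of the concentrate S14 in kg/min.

Overall KCl balance (none leaves overhead): KCl in fresh feed = KCl in product, i.e. 2250×0.185 = (1−0.190)·S14·0.600.
S14 = 416.25/(0.600×0.810) = 856.48 kg/min.

856.5 kg/min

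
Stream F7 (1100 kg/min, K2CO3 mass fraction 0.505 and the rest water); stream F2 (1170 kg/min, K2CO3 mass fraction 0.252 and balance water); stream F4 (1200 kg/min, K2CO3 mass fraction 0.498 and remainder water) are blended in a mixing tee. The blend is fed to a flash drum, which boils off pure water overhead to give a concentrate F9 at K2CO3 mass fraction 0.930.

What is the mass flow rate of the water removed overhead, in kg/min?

K2CO3 entering = 1100×0.505 + 1170×0.252 + 1200×0.498 = 1447.9 kg/min.
All K2CO3 reports to F9, so F9 = 1447.9/0.930 = 1556.9 kg/min.
Total feed = 3470 kg/min; overhead = 3470 − 1556.9 = 1913.1 kg/min.

1913 kg/min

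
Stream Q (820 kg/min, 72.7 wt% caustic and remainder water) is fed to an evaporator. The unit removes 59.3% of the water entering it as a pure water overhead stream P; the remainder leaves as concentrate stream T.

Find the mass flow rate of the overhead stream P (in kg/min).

water entering = 820×0.273 = 223.86 kg/min; overhead removed = 0.593×223.86 = 132.75 kg/min.

132.7 kg/min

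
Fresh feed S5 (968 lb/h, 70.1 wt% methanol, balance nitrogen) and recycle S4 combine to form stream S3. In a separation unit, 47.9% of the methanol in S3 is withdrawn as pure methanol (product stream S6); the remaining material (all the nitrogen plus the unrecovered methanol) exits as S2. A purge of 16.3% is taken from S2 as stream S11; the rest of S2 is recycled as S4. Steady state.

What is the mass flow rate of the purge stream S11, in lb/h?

391.6 lb/h

nitrogen enters only via S5 and leaves only via the purge: 968×0.299 = 0.163×(nitrogen in S2), and the separation unit passes all nitrogen, so nitrogen in S3 = nitrogen in S2 = 1775.7 lb/h.
methanol in S3: m_A = 968×0.701 + (1−0.163)·(1−0.479)·m_A, so m_A = 678.57/0.5639 = 1203.3 lb/h.
S2 = (1−0.479)×1203.3 + 1775.7 = 2402.6 lb/h.
Purge S11 = 0.163×2402.6 = 391.62 lb/h.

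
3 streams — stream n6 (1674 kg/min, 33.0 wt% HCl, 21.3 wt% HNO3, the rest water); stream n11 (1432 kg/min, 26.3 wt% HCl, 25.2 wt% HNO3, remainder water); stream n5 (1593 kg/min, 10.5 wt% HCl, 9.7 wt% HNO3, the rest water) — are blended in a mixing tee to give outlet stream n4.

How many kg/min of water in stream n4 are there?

water out = water in = 1674×0.457 + 1432×0.485 + 1593×0.798 = 2730.8 kg/min.

2731 kg/min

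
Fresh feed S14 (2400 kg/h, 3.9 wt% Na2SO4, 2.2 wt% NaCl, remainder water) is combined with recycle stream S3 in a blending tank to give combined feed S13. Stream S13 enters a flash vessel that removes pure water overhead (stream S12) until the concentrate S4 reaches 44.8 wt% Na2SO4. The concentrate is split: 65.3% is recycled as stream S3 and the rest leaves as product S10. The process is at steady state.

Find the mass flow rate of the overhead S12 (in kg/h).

2191 kg/h

Overall Na2SO4 balance (none leaves overhead): Na2SO4 in fresh feed = Na2SO4 in product, i.e. 2400×0.039 = (1−0.653)·S4·0.448.
S4 = 93.6/(0.448×0.347) = 602.1 kg/h.
Recycle S3 = 0.653×602.1 = 393.17 kg/h.
Combined feed S13 = 2400 + 393.17 = 2793.2 kg/h.
Overhead S12 = S13 − S4 = 2793.2 − 602.1 = 2191.1 kg/h.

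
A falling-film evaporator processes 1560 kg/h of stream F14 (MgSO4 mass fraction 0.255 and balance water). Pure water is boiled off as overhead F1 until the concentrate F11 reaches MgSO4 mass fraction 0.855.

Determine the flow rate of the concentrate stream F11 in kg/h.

465.3 kg/h

MgSO4 is conserved: 1560×0.255 = 397.8 kg/h all reports to the concentrate.
Concentrate = 397.8/(target fraction) = 465.26 kg/h.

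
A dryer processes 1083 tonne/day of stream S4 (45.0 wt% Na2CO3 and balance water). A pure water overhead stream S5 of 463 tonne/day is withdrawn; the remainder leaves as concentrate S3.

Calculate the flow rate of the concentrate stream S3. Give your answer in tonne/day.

Concentrate = 1083 − 463 = 620 tonne/day.

620 tonne/day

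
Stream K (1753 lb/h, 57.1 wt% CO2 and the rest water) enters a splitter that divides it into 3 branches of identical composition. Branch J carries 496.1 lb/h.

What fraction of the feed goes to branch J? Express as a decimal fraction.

0.283

Fraction to J = 496.1/1753 = 0.2830.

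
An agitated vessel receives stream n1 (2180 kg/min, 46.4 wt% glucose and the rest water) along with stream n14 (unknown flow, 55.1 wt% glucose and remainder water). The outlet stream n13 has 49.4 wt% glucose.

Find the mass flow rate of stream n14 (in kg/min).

1147 kg/min

Let n14 be the unknown flow. Total out = 2180 + n14.
glucose balance: 1011.5 + 0.551·n14 = 0.494·(2180 + n14)
(0.551 − 0.494)·n14 = 0.494×2180 − 1011.5 = 65.4
n14 = 65.4 / 0.057 = 1147.4 kg/min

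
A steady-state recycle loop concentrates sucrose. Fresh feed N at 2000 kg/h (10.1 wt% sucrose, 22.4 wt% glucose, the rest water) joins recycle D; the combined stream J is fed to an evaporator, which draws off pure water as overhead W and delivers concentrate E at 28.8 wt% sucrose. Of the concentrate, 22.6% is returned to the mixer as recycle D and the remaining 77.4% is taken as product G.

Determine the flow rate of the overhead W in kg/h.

1299 kg/h

Overall sucrose balance (none leaves overhead): sucrose in fresh feed = sucrose in product, i.e. 2000×0.101 = (1−0.226)·E·0.288.
E = 202/(0.288×0.774) = 906.19 kg/h.
Recycle D = 0.226×906.19 = 204.8 kg/h.
Combined feed J = 2000 + 204.8 = 2204.8 kg/h.
Overhead W = J − E = 2204.8 − 906.19 = 1298.6 kg/h.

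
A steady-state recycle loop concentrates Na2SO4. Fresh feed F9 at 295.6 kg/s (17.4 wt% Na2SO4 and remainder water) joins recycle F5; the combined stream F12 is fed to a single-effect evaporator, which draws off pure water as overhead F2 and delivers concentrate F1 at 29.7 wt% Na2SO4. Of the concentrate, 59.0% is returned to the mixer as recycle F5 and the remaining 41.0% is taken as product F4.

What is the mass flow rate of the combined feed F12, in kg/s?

544.8 kg/s

Overall Na2SO4 balance (none leaves overhead): Na2SO4 in fresh feed = Na2SO4 in product, i.e. 295.6×0.174 = (1−0.590)·F1·0.297.
F1 = 51.434/(0.297×0.410) = 422.39 kg/s.
Recycle F5 = 0.590×422.39 = 249.21 kg/s.
Combined feed F12 = 295.6 + 249.21 = 544.81 kg/s.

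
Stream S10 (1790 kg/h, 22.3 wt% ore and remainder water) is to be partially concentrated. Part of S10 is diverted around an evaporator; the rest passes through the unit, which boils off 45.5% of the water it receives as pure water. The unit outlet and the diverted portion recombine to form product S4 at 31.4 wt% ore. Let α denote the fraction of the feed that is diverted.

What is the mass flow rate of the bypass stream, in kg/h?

322.7 kg/h

All 1790×0.223 = 399.17 kg/h of ore reaches S4, so S4 = 399.17/0.314 = 1271.2 kg/h and vapour = 518.76 kg/h.
The evaporator receives (1−α)·1790 of feed at 0.777 water and removes 0.455 of that water:
0.455×0.777×(1−α)×1790 = 518.76
(1−α) = 518.76/632.83 = 0.8197;  α = 0.1803.
Bypass flow = 0.1803×1790 = 322.65 kg/h.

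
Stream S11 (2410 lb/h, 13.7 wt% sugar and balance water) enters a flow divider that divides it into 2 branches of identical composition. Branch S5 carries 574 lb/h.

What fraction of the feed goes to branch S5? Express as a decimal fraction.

Fraction to S5 = 574/2410 = 0.2382.

0.238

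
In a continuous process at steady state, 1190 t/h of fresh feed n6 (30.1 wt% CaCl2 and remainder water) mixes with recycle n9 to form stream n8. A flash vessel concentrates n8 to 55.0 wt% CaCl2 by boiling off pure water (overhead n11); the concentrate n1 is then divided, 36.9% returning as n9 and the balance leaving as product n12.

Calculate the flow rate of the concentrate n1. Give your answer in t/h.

1032 t/h

Overall CaCl2 balance (none leaves overhead): CaCl2 in fresh feed = CaCl2 in product, i.e. 1190×0.301 = (1−0.369)·n1·0.550.
n1 = 358.19/(0.550×0.631) = 1032.1 t/h.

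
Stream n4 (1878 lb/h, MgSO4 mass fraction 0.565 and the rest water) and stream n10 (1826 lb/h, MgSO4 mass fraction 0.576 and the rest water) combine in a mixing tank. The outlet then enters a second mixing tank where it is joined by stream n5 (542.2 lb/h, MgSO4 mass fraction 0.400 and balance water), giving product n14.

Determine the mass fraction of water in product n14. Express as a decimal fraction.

Overall, product flow = 4246.2 lb/h.
water in = 1878×0.435 + 1826×0.424 + 542.2×0.600 = 1916.5 lb/h.
water fraction in n14 = 0.451.

0.451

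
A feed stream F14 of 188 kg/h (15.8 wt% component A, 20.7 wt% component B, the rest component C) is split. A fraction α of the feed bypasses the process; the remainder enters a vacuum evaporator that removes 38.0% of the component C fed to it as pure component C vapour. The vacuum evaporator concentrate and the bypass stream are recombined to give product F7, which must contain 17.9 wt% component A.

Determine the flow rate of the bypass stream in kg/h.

All 188×0.158 = 29.704 kg/h of component A reaches F7, so F7 = 29.704/0.179 = 165.94 kg/h and vapour = 22.056 kg/h.
The evaporator receives (1−α)·188 of feed at 0.635 component C and removes 0.380 of that component C:
0.380×0.635×(1−α)×188 = 22.056
(1−α) = 22.056/45.364 = 0.4862;  α = 0.5138.
Bypass flow = 0.5138×188 = 96.596 kg/h.

96.6 kg/h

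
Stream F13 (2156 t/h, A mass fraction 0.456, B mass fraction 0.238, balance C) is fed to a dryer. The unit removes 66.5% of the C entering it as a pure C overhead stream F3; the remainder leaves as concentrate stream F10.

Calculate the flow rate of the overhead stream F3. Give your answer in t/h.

438.7 t/h

C entering = 2156×0.306 = 659.74 t/h; overhead removed = 0.665×659.74 = 438.72 t/h.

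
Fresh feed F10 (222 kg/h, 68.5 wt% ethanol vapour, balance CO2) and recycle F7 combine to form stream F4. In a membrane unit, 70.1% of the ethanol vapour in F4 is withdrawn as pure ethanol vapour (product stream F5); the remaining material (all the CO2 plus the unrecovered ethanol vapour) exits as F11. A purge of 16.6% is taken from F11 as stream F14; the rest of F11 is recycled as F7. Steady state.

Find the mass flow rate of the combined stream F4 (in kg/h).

623.9 kg/h

CO2 enters only via F10 and leaves only via the purge: 222×0.315 = 0.166×(CO2 in F11), and the membrane unit passes all CO2, so CO2 in F4 = CO2 in F11 = 421.27 kg/h.
ethanol vapour in F4: m_A = 222×0.685 + (1−0.166)·(1−0.701)·m_A, so m_A = 152.07/0.7506 = 202.59 kg/h.
F4 = 202.59 + 421.27 = 623.85 kg/h.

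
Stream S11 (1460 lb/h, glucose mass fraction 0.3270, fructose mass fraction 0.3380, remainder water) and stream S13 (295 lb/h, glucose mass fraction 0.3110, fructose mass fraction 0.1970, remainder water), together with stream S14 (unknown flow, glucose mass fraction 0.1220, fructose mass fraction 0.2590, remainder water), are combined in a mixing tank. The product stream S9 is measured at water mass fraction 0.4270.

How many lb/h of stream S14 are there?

Let S14 be the unknown flow. Total out = 1755 + S14.
water balance: 634.24 + 0.619·S14 = 0.427·(1755 + S14)
(0.619 − 0.427)·S14 = 0.427×1755 − 634.24 = 115.14
S14 = 115.14 / 0.192 = 599.71 lb/h

599.7 lb/h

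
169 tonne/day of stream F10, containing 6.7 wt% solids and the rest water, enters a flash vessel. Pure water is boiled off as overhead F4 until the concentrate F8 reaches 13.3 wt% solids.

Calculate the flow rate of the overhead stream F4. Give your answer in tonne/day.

83.86 tonne/day

solids is conserved: 169×0.067 = 11.323 tonne/day all reports to the concentrate.
Concentrate = 11.323/(target fraction) = 85.135 tonne/day.
Overhead = 169 − 85.135 = 83.865 tonne/day.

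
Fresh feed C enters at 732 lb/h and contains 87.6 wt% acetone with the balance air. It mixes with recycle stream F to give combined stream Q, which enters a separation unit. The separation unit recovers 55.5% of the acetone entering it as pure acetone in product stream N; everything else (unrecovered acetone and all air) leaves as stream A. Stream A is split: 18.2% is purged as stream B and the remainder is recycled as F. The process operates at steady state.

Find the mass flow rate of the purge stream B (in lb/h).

172.4 lb/h

air enters only via C and leaves only via the purge: 732×0.124 = 0.182×(air in A), and the separation unit passes all air, so air in Q = air in A = 498.73 lb/h.
acetone in Q: m_A = 732×0.876 + (1−0.182)·(1−0.555)·m_A, so m_A = 641.23/0.6360 = 1008.2 lb/h.
A = (1−0.555)×1008.2 + 498.73 = 947.39 lb/h.
Purge B = 0.182×947.39 = 172.43 lb/h.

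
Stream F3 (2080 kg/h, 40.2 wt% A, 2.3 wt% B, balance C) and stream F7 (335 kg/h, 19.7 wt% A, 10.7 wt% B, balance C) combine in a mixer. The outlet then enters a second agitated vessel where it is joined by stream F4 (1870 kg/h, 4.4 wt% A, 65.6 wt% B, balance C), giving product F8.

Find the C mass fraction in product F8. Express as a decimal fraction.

0.4644

Overall, product flow = 4285 kg/h.
C in = 2080×0.575 + 335×0.696 + 1870×0.300 = 1990.2 kg/h.
C fraction in F8 = 0.4644.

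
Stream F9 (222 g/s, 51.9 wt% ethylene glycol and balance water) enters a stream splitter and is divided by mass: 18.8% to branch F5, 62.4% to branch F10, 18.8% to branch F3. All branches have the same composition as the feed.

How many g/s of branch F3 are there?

Branch F3 flow = 0.188×222 = 41.736 g/s.

41.74 g/s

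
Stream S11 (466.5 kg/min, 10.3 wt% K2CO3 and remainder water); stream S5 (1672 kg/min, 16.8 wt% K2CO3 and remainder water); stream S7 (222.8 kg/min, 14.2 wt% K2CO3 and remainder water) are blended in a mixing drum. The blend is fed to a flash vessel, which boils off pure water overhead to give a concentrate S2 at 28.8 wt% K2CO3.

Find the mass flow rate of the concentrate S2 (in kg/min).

1252 kg/min

K2CO3 entering = 466.5×0.103 + 1672×0.168 + 222.8×0.142 = 360.58 kg/min.
All K2CO3 reports to S2, so S2 = 360.58/0.288 = 1252 kg/min.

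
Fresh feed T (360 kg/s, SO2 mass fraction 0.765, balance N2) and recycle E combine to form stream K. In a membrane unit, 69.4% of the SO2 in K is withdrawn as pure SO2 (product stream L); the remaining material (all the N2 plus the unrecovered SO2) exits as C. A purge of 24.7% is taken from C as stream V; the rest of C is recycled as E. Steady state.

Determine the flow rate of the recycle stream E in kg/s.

340.4 kg/s

N2 enters only via T and leaves only via the purge: 360×0.235 = 0.247×(N2 in C), and the membrane unit passes all N2, so N2 in K = N2 in C = 342.51 kg/s.
SO2 in K: m_A = 360×0.765 + (1−0.247)·(1−0.694)·m_A, so m_A = 275.4/0.7696 = 357.86 kg/s.
C = (1−0.694)×357.86 + 342.51 = 452.01 kg/s.
Recycle E = (1−0.247)×452.01 = 340.37 kg/s.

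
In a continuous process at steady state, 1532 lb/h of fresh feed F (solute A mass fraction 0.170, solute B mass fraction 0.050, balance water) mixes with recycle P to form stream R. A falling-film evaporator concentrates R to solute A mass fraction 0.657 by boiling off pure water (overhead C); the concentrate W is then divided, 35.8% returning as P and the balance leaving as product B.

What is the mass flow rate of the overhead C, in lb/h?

1136 lb/h

Overall solute A balance (none leaves overhead): solute A in fresh feed = solute A in product, i.e. 1532×0.170 = (1−0.358)·W·0.657.
W = 260.44/(0.657×0.642) = 617.46 lb/h.
Recycle P = 0.358×617.46 = 221.05 lb/h.
Combined feed R = 1532 + 221.05 = 1753 lb/h.
Overhead C = R − W = 1753 − 617.46 = 1135.6 lb/h.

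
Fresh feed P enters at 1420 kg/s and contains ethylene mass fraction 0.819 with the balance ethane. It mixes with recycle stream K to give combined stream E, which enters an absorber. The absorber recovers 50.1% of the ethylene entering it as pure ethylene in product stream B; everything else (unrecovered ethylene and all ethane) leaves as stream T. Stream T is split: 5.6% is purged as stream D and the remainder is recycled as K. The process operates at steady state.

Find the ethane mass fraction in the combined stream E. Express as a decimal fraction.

ethane enters only via P and leaves only via the purge: 1420×0.181 = 0.056×(ethane in T), and the absorber passes all ethane, so ethane in E = ethane in T = 4589.6 kg/s.
ethylene in E: m_A = 1420×0.819 + (1−0.056)·(1−0.501)·m_A, so m_A = 1163/0.5289 = 2198.7 kg/s.
E = 2198.7 + 4589.6 = 6788.3 kg/s.
ethane fraction in E = 4589.6/6788.3 = 0.676.

0.676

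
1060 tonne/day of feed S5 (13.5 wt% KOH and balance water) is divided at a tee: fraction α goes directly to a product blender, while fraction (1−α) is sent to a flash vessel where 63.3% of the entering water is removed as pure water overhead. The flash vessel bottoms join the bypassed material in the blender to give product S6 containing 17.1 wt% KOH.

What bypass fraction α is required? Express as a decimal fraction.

All 1060×0.135 = 143.1 tonne/day of KOH reaches S6, so S6 = 143.1/0.171 = 836.84 tonne/day and vapour = 223.16 tonne/day.
The evaporator receives (1−α)·1060 of feed at 0.865 water and removes 0.633 of that water:
0.633×0.865×(1−α)×1060 = 223.16
(1−α) = 223.16/580.4 = 0.3845;  α = 0.6155.

0.616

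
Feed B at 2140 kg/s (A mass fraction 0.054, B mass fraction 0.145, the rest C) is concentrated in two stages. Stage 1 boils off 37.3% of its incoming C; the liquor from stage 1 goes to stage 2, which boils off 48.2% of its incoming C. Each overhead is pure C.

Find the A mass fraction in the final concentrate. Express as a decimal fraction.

C in feed = 2140×0.801 = 1714.1 kg/s.
After stage 1: C left = (1−0.373)×1714.1 = 1074.8; stream total = 1500.6 kg/s.
After stage 2: C left = (1−0.482)×1074.8 = 556.73; final concentrate = 982.59 kg/s.
A fraction = 115.56/982.59 = 0.118.

0.118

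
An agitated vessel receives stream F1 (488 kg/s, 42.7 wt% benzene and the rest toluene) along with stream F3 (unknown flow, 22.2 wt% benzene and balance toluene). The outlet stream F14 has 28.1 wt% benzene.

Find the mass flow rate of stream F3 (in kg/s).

Let F3 be the unknown flow. Total out = 488 + F3.
benzene balance: 208.38 + 0.222·F3 = 0.281·(488 + F3)
(0.222 − 0.281)·F3 = 0.281×488 − 208.38 = -71.248
F3 = -71.248 / -0.059 = 1207.6 kg/s

1208 kg/s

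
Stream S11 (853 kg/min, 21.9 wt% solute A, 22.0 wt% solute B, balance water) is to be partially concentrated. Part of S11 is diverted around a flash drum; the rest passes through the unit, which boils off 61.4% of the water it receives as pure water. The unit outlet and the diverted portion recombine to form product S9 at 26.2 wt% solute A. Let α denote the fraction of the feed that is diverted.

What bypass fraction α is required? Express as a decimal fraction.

0.524

All 853×0.219 = 186.81 kg/min of solute A reaches S9, so S9 = 186.81/0.262 = 713 kg/min and vapour = 140 kg/min.
The evaporator receives (1−α)·853 of feed at 0.561 water and removes 0.614 of that water:
0.614×0.561×(1−α)×853 = 140
(1−α) = 140/293.82 = 0.4765;  α = 0.5235.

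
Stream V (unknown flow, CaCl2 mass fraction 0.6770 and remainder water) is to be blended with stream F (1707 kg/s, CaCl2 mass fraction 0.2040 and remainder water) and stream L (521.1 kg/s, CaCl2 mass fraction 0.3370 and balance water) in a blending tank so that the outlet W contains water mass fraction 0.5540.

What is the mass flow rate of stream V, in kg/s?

Let V be the unknown flow. Total out = 2228.1 + V.
water balance: 1704.3 + 0.323·V = 0.554·(2228.1 + V)
(0.323 − 0.554)·V = 0.554×2228.1 − 1704.3 = -469.89
V = -469.89 / -0.231 = 2034.2 kg/s

2034 kg/s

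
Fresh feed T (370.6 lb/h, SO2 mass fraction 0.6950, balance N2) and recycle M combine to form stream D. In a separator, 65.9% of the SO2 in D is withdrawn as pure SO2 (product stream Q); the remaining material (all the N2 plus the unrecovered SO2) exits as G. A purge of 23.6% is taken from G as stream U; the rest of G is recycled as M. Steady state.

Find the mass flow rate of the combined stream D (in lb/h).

N2 enters only via T and leaves only via the purge: 370.6×0.305 = 0.236×(N2 in G), and the separator passes all N2, so N2 in D = N2 in G = 478.95 lb/h.
SO2 in D: m_A = 370.6×0.695 + (1−0.236)·(1−0.659)·m_A, so m_A = 257.57/0.7395 = 348.31 lb/h.
D = 348.31 + 478.95 = 827.26 lb/h.

827.3 lb/h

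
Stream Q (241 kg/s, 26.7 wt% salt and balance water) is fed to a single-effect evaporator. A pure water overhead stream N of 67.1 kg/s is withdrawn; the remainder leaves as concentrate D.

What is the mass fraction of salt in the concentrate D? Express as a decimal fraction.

0.3700

salt is not removed: 241×0.267 = 64.347 kg/s of salt enters D.
Concentrate = 241 − 67.1 = 173.9 kg/s.
Mass fraction = 64.347/173.9 = 0.3700.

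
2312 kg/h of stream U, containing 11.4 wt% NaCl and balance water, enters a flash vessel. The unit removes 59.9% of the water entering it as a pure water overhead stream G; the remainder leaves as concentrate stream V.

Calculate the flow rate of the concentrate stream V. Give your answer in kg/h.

water entering = 2312×0.886 = 2048.4 kg/h; overhead removed = 0.599×2048.4 = 1227 kg/h.
Concentrate = 2312 − 1227 = 1085 kg/h.

1085 kg/h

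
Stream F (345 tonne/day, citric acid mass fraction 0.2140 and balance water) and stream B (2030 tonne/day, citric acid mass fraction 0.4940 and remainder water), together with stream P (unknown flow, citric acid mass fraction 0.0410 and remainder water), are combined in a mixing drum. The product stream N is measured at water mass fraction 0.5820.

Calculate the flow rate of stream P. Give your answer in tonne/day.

Let P be the unknown flow. Total out = 2375 + P.
water balance: 1298.4 + 0.959·P = 0.582·(2375 + P)
(0.959 − 0.582)·P = 0.582×2375 − 1298.4 = 83.9
P = 83.9 / 0.377 = 222.55 tonne/day

222.5 tonne/day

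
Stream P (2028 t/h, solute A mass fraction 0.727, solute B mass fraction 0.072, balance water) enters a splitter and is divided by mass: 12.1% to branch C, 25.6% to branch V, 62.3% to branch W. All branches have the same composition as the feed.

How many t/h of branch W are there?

Branch W flow = 0.623×2028 = 1263.4 t/h.

1263 t/h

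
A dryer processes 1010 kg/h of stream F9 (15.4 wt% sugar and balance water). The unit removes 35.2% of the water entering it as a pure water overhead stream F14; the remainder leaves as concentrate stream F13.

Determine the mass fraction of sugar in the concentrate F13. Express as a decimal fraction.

0.219

sugar is not removed: 1010×0.154 = 155.54 kg/h of sugar enters F13.
water entering = 1010×0.846 = 854.46 kg/h; overhead removed = 0.352×854.46 = 300.77 kg/h.
Concentrate = 1010 − 300.77 = 709.23 kg/h.
Mass fraction = 155.54/709.23 = 0.219.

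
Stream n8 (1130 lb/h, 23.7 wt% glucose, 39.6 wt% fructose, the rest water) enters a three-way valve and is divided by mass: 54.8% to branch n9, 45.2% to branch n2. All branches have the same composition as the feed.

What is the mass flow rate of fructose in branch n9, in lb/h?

Branch n9 total = 0.548×1130 = 619.24 lb/h.
fructose in n9 = 0.396×619.24 = 245.22 lb/h.

245.2 lb/h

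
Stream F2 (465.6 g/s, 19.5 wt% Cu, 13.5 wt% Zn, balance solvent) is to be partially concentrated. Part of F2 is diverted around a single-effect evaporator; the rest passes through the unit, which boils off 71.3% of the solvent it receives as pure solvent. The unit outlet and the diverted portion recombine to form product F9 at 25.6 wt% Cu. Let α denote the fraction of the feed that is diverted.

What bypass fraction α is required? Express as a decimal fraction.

All 465.6×0.195 = 90.792 g/s of Cu reaches F9, so F9 = 90.792/0.256 = 354.66 g/s and vapour = 110.94 g/s.
The evaporator receives (1−α)·465.6 of feed at 0.670 solvent and removes 0.713 of that solvent:
0.713×0.670×(1−α)×465.6 = 110.94
(1−α) = 110.94/222.42 = 0.4988;  α = 0.5012.

0.501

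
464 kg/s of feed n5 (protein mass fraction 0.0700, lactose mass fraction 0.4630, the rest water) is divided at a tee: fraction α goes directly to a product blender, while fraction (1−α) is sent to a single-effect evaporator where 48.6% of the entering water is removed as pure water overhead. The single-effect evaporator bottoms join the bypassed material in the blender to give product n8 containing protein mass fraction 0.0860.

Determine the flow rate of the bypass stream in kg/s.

All 464×0.070 = 32.48 kg/s of protein reaches n8, so n8 = 32.48/0.086 = 377.67 kg/s and vapour = 86.326 kg/s.
The evaporator receives (1−α)·464 of feed at 0.467 water and removes 0.486 of that water:
0.486×0.467×(1−α)×464 = 86.326
(1−α) = 86.326/105.31 = 0.8197;  α = 0.1803.
Bypass flow = 0.1803×464 = 83.647 kg/s.

83.65 kg/s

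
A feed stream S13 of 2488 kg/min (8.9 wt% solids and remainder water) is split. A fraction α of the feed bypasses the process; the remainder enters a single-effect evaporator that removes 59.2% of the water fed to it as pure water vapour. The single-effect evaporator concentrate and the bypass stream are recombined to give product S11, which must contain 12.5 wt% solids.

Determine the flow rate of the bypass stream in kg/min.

1159 kg/min

All 2488×0.089 = 221.43 kg/min of solids reaches S11, so S11 = 221.43/0.125 = 1771.5 kg/min and vapour = 716.54 kg/min.
The evaporator receives (1−α)·2488 of feed at 0.911 water and removes 0.592 of that water:
0.592×0.911×(1−α)×2488 = 716.54
(1−α) = 716.54/1341.8 = 0.5340;  α = 0.4660.
Bypass flow = 0.4660×2488 = 1159.4 kg/min.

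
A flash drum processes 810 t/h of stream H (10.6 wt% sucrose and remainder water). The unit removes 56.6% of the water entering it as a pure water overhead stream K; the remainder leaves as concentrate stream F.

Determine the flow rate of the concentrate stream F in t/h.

400.1 t/h

water entering = 810×0.894 = 724.14 t/h; overhead removed = 0.566×724.14 = 409.86 t/h.
Concentrate = 810 − 409.86 = 400.14 t/h.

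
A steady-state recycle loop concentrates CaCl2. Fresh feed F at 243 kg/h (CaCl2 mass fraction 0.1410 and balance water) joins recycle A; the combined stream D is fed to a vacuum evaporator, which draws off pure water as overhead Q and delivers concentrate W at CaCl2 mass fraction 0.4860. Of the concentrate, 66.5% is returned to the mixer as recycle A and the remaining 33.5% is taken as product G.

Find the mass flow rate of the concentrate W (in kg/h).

210.4 kg/h

Overall CaCl2 balance (none leaves overhead): CaCl2 in fresh feed = CaCl2 in product, i.e. 243×0.141 = (1−0.665)·W·0.486.
W = 34.263/(0.486×0.335) = 210.45 kg/h.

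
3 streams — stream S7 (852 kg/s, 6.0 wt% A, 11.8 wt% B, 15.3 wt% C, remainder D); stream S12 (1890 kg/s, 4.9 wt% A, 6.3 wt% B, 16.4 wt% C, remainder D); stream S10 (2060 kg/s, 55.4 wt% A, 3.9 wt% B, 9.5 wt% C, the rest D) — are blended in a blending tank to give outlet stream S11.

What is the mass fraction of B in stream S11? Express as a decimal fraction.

Total flow out = 852 + 1890 + 2060 = 4802 kg/s.
B in = 852×0.118 + 1890×0.063 + 2060×0.039 = 299.95 kg/s.
B mass fraction in S11 = 299.95/4802 = 0.062.

0.062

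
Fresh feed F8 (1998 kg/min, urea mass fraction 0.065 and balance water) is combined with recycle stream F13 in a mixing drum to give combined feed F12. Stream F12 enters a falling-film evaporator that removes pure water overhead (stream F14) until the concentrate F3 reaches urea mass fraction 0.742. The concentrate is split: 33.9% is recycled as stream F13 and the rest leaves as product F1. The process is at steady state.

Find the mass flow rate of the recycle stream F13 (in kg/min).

89.76 kg/min

Overall urea balance (none leaves overhead): urea in fresh feed = urea in product, i.e. 1998×0.065 = (1−0.339)·F3·0.742.
F3 = 129.87/(0.742×0.661) = 264.79 kg/min.
Recycle F13 = 0.339×264.79 = 89.764 kg/min.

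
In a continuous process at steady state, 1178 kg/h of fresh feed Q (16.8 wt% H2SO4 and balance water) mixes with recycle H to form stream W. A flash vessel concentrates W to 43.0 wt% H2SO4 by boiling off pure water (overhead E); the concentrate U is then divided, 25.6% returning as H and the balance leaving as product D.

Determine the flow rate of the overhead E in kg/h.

717.8 kg/h

Overall H2SO4 balance (none leaves overhead): H2SO4 in fresh feed = H2SO4 in product, i.e. 1178×0.168 = (1−0.256)·U·0.430.
U = 197.9/(0.430×0.744) = 618.6 kg/h.
Recycle H = 0.256×618.6 = 158.36 kg/h.
Combined feed W = 1178 + 158.36 = 1336.4 kg/h.
Overhead E = W − U = 1336.4 − 618.6 = 717.76 kg/h.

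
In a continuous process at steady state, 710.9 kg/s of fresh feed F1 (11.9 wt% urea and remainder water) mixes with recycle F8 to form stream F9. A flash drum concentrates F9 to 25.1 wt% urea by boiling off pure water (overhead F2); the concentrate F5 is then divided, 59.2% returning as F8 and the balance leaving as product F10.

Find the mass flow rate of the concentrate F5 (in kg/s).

Overall urea balance (none leaves overhead): urea in fresh feed = urea in product, i.e. 710.9×0.119 = (1−0.592)·F5·0.251.
F5 = 84.597/(0.251×0.408) = 826.08 kg/s.

826.1 kg/s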